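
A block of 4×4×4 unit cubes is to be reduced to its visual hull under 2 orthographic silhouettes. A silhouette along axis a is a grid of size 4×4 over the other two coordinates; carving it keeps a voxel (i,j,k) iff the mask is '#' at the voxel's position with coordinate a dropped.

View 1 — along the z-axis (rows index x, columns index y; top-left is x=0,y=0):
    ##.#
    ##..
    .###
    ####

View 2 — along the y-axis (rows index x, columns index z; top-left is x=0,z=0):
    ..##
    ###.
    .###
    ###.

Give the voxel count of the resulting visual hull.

remaining voxels: 33

before carving: 64 voxels (4×4×4)
V1 z: intersect with XY mask (12 set) -- 48 left
V2 y: intersect with XZ mask (11 set) -- 33 left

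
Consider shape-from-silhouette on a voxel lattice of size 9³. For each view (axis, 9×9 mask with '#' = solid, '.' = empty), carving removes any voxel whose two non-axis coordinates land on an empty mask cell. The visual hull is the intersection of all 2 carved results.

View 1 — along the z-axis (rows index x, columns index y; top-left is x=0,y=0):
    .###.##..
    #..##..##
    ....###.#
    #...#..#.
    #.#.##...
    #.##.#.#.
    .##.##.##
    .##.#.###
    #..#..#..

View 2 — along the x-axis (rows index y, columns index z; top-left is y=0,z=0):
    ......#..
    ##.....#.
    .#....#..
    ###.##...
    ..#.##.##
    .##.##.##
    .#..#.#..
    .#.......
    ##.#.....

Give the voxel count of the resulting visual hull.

initial block: 9^3 = 729
V1 z: intersect with XY mask (41 set) -- 369 left
V2 x: intersect with YZ mask (29 set) -- 133 left

133 voxels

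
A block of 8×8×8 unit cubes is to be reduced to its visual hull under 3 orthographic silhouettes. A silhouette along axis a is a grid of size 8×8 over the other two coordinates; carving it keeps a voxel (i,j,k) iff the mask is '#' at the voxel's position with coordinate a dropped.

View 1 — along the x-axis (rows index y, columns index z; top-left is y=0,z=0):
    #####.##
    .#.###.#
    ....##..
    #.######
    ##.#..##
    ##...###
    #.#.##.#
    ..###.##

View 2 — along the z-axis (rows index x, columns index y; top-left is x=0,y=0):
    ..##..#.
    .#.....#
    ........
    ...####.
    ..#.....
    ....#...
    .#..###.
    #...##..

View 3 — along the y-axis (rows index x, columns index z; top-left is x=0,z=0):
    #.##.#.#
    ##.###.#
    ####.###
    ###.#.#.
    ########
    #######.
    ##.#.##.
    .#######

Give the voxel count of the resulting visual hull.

initial block: 8^3 = 512
V1 x: intersect with YZ mask (41 set) -- 328 left
V2 z: intersect with XY mask (18 set) -- 90 left
V3 y: intersect with XZ mask (50 set) -- 64 left

voxel count = 64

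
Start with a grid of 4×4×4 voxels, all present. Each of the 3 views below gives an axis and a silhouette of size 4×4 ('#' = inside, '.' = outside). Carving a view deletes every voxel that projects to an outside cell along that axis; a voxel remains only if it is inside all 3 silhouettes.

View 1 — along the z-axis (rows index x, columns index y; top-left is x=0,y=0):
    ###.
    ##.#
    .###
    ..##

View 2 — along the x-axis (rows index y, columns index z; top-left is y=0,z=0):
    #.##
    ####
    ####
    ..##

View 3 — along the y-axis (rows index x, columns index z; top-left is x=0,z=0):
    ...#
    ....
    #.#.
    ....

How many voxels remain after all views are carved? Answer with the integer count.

start: 4×4×4 = 64 voxels
carve view 1 (along z, XY-mask fill 11/16): 44 voxels remain
carve view 2 (along x, YZ-mask fill 13/16): 36 voxels remain
carve view 3 (along y, XZ-mask fill 3/16): 8 voxels remain

8 voxels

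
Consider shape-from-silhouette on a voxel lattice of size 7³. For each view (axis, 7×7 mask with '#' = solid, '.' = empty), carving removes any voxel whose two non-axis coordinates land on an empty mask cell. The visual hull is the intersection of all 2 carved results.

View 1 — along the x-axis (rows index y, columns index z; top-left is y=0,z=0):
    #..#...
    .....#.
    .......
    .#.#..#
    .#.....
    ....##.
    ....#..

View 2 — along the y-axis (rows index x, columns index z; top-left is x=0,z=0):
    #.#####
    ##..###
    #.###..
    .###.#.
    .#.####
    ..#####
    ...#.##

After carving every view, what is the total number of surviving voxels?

start: 7×7×7 = 343 voxels
after view 1 [x-axis, 10 of 49 cells solid] → remaining = 70
after view 2 [y-axis, 32 of 49 cells solid] → remaining = 48

remaining voxels: 48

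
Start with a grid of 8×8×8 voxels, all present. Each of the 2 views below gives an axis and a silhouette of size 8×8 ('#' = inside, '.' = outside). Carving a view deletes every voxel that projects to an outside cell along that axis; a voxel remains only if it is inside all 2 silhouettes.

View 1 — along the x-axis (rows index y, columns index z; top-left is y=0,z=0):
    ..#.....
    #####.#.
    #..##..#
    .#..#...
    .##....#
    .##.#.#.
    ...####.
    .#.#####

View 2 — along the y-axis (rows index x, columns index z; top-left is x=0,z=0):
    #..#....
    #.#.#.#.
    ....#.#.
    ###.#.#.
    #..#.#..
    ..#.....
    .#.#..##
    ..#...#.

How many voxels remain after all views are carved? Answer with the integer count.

initial block: 8^3 = 512
  1. axis=0 (YZ plane), |mask|=30  ⇒  voxels=240
  2. axis=1 (XZ plane), |mask|=23  ⇒  voxels=89

remaining voxels: 89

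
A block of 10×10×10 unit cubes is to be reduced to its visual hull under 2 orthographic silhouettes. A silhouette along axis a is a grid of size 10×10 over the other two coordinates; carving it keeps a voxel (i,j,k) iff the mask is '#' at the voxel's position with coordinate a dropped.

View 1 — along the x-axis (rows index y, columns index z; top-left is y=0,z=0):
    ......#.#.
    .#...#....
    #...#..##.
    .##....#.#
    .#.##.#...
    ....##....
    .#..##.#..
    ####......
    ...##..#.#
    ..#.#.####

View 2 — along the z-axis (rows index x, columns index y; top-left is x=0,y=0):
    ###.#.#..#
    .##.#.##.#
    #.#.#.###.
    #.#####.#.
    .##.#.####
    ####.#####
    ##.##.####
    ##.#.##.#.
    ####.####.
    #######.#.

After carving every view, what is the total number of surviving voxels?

before carving: 1000 voxels (10×10×10)
carve view 1 (along x, YZ-mask fill 36/100): 360 voxels remain
carve view 2 (along z, XY-mask fill 71/100): 252 voxels remain

252 voxels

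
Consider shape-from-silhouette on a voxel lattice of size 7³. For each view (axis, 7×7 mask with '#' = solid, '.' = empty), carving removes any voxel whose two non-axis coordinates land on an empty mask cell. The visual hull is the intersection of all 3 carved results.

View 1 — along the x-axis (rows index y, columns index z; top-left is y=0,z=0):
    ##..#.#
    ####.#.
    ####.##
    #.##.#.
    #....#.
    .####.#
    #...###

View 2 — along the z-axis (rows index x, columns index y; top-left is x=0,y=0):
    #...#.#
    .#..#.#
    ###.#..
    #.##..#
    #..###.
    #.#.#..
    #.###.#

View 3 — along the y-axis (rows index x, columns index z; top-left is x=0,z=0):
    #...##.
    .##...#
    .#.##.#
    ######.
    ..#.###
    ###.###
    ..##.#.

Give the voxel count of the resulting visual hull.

start: 7×7×7 = 343 voxels
after view 1 [x-axis, 30 of 49 cells solid] → remaining = 210
after view 2 [z-axis, 26 of 49 cells solid] → remaining = 103
after view 3 [y-axis, 29 of 49 cells solid] → remaining = 60

voxel count = 60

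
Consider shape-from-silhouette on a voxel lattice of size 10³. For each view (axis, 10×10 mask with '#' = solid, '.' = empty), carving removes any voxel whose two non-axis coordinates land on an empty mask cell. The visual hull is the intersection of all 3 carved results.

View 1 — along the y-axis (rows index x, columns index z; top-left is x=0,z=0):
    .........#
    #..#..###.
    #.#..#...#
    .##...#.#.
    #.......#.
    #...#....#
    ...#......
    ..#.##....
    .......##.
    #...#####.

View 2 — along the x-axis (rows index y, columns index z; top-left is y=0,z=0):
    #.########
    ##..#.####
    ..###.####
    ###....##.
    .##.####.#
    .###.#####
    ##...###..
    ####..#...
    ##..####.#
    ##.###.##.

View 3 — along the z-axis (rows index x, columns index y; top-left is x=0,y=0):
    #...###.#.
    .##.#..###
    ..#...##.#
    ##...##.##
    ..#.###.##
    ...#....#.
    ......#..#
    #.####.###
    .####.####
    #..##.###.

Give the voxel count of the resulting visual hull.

start: 10×10×10 = 1000 voxels
carve view 1 (along y, XZ-mask fill 31/100): 310 voxels remain
carve view 2 (along x, YZ-mask fill 67/100): 206 voxels remain
carve view 3 (along z, XY-mask fill 53/100): 110 voxels remain

voxel count = 110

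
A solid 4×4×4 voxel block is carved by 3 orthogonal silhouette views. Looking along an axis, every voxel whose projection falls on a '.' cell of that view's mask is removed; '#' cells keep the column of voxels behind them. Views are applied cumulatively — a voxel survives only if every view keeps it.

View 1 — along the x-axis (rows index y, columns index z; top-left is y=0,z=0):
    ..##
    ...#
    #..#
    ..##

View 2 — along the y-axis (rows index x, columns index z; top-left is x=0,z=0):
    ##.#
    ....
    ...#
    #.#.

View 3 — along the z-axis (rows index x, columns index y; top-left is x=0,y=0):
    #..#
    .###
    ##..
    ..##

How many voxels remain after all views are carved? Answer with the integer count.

6 voxels

before carving: 64 voxels (4×4×4)
  1. axis=0 (YZ plane), |mask|=7  ⇒  voxels=28
  2. axis=1 (XZ plane), |mask|=6  ⇒  voxels=12
  3. axis=2 (XY plane), |mask|=9  ⇒  voxels=6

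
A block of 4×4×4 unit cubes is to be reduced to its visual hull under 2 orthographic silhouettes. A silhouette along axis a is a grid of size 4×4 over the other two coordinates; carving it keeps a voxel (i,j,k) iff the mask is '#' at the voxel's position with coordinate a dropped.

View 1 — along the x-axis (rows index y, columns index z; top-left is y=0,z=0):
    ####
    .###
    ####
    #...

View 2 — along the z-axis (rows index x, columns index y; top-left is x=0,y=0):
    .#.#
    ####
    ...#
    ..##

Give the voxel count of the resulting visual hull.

before carving: 64 voxels (4×4×4)
  1. axis=0 (YZ plane), |mask|=12  ⇒  voxels=48
  2. axis=2 (XY plane), |mask|=9  ⇒  voxels=22

22 voxels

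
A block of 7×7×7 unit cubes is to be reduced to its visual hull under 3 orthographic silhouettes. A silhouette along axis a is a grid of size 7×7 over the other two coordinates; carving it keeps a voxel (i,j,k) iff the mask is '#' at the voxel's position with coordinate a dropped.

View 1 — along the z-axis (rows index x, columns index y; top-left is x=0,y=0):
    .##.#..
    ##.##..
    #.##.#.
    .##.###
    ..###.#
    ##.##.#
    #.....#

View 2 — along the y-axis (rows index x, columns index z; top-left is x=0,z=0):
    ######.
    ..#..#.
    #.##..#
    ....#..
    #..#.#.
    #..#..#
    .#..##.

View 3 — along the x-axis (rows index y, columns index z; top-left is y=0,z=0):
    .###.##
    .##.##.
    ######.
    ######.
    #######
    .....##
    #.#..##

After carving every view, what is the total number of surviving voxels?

voxel count = 60

initial block: 7^3 = 343
step 1: project along z, AND mask (27/49) → |grid| = 189
step 2: project along y, AND mask (22/49) → |grid| = 80
step 3: project along x, AND mask (34/49) → |grid| = 60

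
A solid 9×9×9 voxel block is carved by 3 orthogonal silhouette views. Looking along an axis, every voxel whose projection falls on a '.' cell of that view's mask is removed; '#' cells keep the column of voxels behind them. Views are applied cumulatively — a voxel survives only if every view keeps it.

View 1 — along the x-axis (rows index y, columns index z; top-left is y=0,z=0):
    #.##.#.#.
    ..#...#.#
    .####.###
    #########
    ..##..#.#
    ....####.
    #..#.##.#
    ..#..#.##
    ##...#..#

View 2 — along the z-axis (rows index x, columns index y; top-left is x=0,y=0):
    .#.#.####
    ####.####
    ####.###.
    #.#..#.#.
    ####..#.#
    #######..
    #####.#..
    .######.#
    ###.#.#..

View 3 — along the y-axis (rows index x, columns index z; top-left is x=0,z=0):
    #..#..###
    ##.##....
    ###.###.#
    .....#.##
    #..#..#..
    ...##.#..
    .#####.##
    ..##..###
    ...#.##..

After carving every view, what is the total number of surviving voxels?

remaining voxels: 152

initial block: 9^3 = 729
V1 x: intersect with YZ mask (45 set) -- 405 left
V2 z: intersect with XY mask (56 set) -- 290 left
V3 y: intersect with XZ mask (40 set) -- 152 left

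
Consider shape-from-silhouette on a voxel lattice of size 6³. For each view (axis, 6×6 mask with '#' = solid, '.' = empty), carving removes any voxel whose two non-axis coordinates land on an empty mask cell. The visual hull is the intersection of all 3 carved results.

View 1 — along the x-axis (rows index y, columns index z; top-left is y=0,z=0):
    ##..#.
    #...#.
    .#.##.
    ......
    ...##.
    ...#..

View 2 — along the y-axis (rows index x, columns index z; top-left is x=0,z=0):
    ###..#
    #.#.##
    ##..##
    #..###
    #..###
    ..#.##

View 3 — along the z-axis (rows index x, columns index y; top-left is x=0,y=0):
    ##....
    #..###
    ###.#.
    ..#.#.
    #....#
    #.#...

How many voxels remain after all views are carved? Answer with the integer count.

start: 6×6×6 = 216 voxels
step 1: project along x, AND mask (11/36) → |grid| = 66
step 2: project along y, AND mask (23/36) → |grid| = 40
step 3: project along z, AND mask (16/36) → |grid| = 23

voxel count = 23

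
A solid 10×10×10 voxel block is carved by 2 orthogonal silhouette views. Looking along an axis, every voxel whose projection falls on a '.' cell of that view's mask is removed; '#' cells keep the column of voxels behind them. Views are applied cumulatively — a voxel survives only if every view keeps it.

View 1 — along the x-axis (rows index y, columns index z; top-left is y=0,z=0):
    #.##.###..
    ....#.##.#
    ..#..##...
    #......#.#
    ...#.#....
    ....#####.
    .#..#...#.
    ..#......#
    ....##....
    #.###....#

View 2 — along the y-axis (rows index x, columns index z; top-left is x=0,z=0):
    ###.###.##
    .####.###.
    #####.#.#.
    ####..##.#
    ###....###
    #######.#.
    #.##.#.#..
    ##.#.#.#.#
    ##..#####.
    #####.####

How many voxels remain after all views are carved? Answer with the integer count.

voxel count = 234

full grid |V| = 1000
[1] x-view keeps 35 columns → grid now 350
[2] y-view keeps 70 columns → grid now 234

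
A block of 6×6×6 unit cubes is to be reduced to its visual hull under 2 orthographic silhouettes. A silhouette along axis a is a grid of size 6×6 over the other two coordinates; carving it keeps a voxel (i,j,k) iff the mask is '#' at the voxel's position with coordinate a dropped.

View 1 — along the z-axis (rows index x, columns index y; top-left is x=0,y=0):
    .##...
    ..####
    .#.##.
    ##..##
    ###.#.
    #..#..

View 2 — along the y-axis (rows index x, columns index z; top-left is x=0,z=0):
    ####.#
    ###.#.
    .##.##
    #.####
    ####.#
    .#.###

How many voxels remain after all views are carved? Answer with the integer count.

initial block: 6^3 = 216
step 1: project along z, AND mask (19/36) → |grid| = 114
step 2: project along y, AND mask (27/36) → |grid| = 86

remaining voxels: 86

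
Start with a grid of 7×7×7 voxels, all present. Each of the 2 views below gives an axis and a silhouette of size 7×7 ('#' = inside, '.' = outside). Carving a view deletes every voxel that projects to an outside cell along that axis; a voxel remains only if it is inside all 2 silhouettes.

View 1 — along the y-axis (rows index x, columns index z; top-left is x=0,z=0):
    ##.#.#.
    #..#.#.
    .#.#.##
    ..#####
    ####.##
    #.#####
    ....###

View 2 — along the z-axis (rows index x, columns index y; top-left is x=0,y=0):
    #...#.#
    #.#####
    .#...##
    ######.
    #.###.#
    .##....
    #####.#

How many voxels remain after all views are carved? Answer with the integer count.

before carving: 343 voxels (7×7×7)
[1] y-view keeps 31 columns → grid now 217
[2] z-view keeps 31 columns → grid now 132

remaining voxels: 132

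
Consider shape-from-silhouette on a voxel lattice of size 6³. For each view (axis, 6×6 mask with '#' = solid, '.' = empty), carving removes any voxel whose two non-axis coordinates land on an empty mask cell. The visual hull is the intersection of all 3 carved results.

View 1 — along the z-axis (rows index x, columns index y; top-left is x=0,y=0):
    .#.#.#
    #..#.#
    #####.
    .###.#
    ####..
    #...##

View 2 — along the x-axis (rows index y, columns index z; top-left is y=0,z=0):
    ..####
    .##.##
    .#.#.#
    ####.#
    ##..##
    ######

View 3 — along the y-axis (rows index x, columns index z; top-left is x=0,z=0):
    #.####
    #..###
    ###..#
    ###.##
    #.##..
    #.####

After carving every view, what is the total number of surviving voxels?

remaining voxels: 70

before carving: 216 voxels (6×6×6)
step 1: project along z, AND mask (22/36) → |grid| = 132
step 2: project along x, AND mask (26/36) → |grid| = 98
step 3: project along y, AND mask (26/36) → |grid| = 70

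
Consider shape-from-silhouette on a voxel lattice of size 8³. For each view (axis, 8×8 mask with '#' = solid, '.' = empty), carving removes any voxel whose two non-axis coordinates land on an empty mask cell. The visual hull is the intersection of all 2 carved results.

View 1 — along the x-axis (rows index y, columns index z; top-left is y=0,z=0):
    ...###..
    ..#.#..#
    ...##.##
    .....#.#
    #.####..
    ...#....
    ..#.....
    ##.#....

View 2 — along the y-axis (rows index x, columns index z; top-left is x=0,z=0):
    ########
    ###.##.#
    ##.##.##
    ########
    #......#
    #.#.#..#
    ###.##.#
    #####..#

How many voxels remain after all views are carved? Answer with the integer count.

before carving: 512 voxels (8×8×8)
V1 x: intersect with YZ mask (22 set) -- 176 left
V2 y: intersect with XZ mask (46 set) -- 127 left

remaining voxels: 127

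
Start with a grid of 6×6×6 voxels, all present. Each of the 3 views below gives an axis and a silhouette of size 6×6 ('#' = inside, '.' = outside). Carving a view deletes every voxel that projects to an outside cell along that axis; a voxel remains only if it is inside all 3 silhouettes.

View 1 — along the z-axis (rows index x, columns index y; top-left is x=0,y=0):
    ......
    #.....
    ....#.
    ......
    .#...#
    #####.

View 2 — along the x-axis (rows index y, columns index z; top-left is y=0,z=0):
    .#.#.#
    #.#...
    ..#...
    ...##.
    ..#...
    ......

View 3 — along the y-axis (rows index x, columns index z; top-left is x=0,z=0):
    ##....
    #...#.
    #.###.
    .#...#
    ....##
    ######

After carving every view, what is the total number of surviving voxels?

initial block: 6^3 = 216
after view 1 [z-axis, 9 of 36 cells solid] → remaining = 54
after view 2 [x-axis, 9 of 36 cells solid] → remaining = 15
after view 3 [y-axis, 18 of 36 cells solid] → remaining = 10

|visual hull| = 10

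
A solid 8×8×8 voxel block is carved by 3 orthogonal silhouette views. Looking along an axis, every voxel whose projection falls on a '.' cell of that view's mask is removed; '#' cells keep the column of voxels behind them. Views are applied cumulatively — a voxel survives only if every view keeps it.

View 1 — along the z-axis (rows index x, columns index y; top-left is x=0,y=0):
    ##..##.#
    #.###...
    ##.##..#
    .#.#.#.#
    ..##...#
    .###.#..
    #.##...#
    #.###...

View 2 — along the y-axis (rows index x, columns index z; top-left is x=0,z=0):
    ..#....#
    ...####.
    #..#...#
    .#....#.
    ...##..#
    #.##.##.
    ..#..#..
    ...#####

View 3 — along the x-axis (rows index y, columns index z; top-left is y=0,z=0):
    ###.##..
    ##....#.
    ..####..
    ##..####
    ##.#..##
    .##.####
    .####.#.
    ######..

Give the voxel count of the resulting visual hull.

67 voxels

full grid |V| = 512
V1 z: intersect with XY mask (33 set) -- 264 left
V2 y: intersect with XZ mask (26 set) -- 106 left
V3 x: intersect with YZ mask (40 set) -- 67 left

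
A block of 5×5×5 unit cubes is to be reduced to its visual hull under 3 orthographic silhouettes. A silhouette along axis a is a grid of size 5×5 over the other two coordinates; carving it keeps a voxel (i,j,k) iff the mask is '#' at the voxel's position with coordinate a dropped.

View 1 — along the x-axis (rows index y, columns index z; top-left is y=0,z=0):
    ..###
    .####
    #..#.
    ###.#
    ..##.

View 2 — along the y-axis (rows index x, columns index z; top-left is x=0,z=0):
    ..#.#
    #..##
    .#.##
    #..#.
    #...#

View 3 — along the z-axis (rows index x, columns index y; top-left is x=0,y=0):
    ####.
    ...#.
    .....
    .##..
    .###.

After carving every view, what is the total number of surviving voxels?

remaining voxels: 15

before carving: 125 voxels (5×5×5)
  1. axis=0 (YZ plane), |mask|=15  ⇒  voxels=75
  2. axis=1 (XZ plane), |mask|=12  ⇒  voxels=36
  3. axis=2 (XY plane), |mask|=10  ⇒  voxels=15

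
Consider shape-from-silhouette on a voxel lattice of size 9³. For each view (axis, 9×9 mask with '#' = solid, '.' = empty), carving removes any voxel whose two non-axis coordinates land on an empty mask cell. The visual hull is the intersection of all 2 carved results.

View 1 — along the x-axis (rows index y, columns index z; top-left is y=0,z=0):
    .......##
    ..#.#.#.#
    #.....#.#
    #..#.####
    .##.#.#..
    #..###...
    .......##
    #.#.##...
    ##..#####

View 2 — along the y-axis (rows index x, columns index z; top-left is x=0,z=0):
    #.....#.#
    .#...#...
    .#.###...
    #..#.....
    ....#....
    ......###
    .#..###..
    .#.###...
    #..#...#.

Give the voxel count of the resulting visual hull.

voxel count = 102

before carving: 729 voxels (9×9×9)
[1] x-view keeps 36 columns → grid now 324
[2] y-view keeps 26 columns → grid now 102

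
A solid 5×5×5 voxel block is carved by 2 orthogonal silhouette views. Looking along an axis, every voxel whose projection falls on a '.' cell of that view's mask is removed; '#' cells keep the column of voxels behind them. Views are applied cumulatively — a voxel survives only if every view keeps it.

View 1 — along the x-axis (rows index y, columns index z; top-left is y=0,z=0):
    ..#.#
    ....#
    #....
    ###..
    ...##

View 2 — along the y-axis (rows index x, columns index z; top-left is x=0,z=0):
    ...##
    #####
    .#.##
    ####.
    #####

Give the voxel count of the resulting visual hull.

full grid |V| = 125
  1. axis=0 (YZ plane), |mask|=9  ⇒  voxels=45
  2. axis=1 (XZ plane), |mask|=19  ⇒  voxels=33

voxel count = 33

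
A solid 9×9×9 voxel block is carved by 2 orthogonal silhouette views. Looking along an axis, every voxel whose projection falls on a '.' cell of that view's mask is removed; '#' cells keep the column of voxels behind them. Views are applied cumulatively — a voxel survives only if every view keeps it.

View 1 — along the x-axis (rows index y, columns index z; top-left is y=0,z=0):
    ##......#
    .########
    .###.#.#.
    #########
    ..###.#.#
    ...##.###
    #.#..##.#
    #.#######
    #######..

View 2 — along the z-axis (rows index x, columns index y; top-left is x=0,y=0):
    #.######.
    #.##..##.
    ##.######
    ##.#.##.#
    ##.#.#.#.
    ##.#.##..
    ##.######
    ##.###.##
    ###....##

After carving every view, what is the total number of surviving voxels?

|visual hull| = 346

before carving: 729 voxels (9×9×9)
[1] x-view keeps 55 columns → grid now 495
[2] z-view keeps 56 columns → grid now 346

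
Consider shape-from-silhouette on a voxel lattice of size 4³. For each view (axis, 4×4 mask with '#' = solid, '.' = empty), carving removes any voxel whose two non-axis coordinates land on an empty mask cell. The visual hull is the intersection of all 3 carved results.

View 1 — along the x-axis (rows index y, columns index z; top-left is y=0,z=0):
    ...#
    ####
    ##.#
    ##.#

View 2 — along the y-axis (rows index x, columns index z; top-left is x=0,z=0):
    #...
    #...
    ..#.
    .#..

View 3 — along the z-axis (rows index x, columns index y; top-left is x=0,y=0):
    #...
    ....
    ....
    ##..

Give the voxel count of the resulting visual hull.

|visual hull| = 1

before carving: 64 voxels (4×4×4)
step 1: project along x, AND mask (11/16) → |grid| = 44
step 2: project along y, AND mask (4/16) → |grid| = 10
step 3: project along z, AND mask (3/16) → |grid| = 1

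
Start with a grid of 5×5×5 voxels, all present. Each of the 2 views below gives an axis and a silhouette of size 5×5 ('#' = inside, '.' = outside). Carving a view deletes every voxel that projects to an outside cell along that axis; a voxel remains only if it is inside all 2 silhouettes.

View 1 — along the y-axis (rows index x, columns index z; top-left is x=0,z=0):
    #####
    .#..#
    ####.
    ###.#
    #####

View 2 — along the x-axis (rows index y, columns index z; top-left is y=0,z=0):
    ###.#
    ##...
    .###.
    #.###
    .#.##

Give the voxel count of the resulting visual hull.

initial block: 5^3 = 125
  1. axis=1 (XZ plane), |mask|=20  ⇒  voxels=100
  2. axis=0 (YZ plane), |mask|=16  ⇒  voxels=65

voxel count = 65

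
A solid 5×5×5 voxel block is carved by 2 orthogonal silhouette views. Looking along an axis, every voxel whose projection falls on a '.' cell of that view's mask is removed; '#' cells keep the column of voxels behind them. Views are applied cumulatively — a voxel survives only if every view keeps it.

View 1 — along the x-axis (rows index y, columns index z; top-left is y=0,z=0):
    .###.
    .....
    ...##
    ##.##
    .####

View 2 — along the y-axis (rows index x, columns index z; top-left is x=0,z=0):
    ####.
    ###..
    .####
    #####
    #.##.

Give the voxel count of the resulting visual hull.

initial block: 5^3 = 125
V1 x: intersect with YZ mask (13 set) -- 65 left
V2 y: intersect with XZ mask (19 set) -- 48 left

remaining voxels: 48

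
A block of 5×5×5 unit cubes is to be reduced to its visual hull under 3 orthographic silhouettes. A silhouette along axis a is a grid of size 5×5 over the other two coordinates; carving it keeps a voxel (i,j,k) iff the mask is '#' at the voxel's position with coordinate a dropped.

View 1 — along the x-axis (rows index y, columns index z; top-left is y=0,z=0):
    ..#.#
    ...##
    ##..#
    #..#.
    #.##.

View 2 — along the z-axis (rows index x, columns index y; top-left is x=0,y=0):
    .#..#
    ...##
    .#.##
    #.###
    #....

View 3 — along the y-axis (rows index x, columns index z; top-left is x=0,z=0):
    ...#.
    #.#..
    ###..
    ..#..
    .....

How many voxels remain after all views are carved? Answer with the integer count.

initial block: 5^3 = 125
after view 1 [x-axis, 12 of 25 cells solid] → remaining = 60
after view 2 [z-axis, 12 of 25 cells solid] → remaining = 29
after view 3 [y-axis, 7 of 25 cells solid] → remaining = 10

10 voxels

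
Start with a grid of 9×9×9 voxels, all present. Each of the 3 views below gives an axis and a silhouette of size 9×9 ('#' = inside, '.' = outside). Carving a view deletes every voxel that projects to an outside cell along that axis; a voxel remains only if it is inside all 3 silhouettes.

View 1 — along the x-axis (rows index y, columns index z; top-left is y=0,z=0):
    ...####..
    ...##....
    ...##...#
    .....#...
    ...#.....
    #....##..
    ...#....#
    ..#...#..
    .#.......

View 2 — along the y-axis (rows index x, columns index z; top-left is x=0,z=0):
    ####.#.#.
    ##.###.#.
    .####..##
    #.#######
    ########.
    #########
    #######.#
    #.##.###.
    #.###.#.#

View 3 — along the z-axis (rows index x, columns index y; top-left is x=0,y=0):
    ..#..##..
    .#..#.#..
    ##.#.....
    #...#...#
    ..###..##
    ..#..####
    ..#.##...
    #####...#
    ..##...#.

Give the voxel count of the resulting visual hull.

start: 9×9×9 = 729 voxels
  1. axis=0 (YZ plane), |mask|=19  ⇒  voxels=171
  2. axis=1 (XZ plane), |mask|=63  ⇒  voxels=137
  3. axis=2 (XY plane), |mask|=34  ⇒  voxels=54

54 voxels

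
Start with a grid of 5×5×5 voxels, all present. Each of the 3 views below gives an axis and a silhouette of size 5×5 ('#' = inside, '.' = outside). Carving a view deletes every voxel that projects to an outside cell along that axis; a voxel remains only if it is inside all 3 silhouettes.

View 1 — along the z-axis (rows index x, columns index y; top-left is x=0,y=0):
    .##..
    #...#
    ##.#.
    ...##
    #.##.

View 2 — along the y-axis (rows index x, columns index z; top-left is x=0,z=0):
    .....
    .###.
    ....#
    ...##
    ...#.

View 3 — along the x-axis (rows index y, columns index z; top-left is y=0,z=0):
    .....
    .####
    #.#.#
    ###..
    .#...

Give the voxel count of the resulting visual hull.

before carving: 125 voxels (5×5×5)
after view 1 [z-axis, 12 of 25 cells solid] → remaining = 60
after view 2 [y-axis, 7 of 25 cells solid] → remaining = 16
after view 3 [x-axis, 11 of 25 cells solid] → remaining = 2

2 voxels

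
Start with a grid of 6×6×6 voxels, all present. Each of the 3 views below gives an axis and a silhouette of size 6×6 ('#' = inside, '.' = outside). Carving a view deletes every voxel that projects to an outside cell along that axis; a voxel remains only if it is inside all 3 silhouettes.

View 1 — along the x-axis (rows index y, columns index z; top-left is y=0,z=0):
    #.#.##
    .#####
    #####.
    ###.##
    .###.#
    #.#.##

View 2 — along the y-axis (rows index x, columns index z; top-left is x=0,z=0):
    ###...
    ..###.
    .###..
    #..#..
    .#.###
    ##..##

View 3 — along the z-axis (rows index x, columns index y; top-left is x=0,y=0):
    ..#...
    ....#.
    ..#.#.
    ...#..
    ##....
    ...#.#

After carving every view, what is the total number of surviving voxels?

|visual hull| = 25

full grid |V| = 216
V1 x: intersect with YZ mask (27 set) -- 162 left
V2 y: intersect with XZ mask (19 set) -- 83 left
V3 z: intersect with XY mask (9 set) -- 25 left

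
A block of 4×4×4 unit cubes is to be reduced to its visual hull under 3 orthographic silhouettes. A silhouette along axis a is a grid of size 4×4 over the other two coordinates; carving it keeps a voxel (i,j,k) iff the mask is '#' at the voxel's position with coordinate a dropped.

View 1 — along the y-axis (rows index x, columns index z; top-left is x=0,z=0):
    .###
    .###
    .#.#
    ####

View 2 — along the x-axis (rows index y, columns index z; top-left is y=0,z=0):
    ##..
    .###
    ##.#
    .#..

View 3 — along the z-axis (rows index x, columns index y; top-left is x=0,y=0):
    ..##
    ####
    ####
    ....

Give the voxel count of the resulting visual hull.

start: 4×4×4 = 64 voxels
step 1: project along y, AND mask (12/16) → |grid| = 48
step 2: project along x, AND mask (9/16) → |grid| = 29
step 3: project along z, AND mask (10/16) → |grid| = 16

|visual hull| = 16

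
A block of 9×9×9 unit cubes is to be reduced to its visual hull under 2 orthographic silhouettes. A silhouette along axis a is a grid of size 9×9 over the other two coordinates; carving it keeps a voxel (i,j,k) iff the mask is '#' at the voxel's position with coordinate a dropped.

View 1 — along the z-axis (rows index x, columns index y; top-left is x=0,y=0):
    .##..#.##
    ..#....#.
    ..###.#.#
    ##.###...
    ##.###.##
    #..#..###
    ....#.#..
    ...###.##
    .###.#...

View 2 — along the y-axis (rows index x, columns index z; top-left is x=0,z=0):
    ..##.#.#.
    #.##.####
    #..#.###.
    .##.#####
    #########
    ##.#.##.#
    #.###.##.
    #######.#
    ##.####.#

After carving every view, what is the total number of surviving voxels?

267 voxels

before carving: 729 voxels (9×9×9)
V1 z: intersect with XY mask (40 set) -- 360 left
V2 y: intersect with XZ mask (59 set) -- 267 left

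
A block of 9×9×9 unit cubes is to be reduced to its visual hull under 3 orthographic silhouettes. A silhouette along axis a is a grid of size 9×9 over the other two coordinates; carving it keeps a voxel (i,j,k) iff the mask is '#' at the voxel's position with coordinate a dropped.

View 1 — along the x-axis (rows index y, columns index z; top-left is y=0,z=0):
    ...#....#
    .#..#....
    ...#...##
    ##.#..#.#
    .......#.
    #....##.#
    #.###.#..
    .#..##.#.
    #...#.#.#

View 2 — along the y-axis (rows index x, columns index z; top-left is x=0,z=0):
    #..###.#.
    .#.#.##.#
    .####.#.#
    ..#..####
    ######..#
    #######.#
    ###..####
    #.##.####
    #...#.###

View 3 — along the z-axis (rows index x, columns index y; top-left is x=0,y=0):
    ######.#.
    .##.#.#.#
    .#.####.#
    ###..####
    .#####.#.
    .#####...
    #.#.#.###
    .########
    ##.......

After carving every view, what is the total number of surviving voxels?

initial block: 9^3 = 729
carve view 1 (along x, YZ-mask fill 30/81): 270 voxels remain
carve view 2 (along y, XZ-mask fill 55/81): 186 voxels remain
carve view 3 (along z, XY-mask fill 52/81): 109 voxels remain

109 voxels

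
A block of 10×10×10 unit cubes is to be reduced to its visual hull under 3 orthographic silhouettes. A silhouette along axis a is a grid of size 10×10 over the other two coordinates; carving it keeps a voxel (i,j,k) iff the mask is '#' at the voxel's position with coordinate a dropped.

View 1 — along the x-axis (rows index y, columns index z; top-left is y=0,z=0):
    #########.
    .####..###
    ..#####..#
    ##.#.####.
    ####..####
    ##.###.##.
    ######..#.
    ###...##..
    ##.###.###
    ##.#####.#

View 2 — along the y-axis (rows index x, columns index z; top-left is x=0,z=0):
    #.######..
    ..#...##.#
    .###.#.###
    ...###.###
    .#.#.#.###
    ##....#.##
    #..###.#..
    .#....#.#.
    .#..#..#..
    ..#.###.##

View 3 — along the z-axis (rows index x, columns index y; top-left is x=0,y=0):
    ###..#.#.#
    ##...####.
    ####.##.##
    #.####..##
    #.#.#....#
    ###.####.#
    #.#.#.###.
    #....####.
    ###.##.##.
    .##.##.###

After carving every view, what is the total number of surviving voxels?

|visual hull| = 240

start: 10×10×10 = 1000 voxels
[1] x-view keeps 72 columns → grid now 720
[2] y-view keeps 52 columns → grid now 373
[3] z-view keeps 64 columns → grid now 240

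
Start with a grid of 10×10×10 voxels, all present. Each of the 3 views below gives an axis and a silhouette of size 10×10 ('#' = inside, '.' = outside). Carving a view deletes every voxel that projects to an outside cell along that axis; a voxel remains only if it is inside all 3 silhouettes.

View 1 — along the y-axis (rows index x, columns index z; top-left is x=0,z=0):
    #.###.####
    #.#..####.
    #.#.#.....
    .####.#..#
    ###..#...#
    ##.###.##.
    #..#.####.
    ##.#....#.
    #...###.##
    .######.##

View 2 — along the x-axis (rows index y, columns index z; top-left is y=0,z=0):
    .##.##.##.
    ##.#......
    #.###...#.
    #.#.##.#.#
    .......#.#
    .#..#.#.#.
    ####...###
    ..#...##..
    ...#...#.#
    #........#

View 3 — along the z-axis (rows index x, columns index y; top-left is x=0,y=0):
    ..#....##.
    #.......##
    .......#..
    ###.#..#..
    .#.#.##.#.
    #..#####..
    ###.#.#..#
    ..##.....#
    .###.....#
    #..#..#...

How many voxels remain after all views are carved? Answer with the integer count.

remaining voxels: 103

before carving: 1000 voxels (10×10×10)
after view 1 [y-axis, 59 of 100 cells solid] → remaining = 590
after view 2 [x-axis, 41 of 100 cells solid] → remaining = 239
after view 3 [z-axis, 39 of 100 cells solid] → remaining = 103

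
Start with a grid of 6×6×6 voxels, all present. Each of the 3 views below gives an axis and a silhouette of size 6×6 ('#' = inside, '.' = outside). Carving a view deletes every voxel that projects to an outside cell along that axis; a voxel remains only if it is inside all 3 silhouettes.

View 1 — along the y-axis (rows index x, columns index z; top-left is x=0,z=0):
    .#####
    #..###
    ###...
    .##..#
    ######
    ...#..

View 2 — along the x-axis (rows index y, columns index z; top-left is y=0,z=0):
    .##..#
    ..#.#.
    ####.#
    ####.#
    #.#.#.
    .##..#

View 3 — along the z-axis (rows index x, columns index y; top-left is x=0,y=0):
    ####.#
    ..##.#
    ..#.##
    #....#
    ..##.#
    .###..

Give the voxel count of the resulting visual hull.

|visual hull| = 51

initial block: 6^3 = 216
carve view 1 (along y, XZ-mask fill 22/36): 132 voxels remain
carve view 2 (along x, YZ-mask fill 21/36): 79 voxels remain
carve view 3 (along z, XY-mask fill 19/36): 51 voxels remain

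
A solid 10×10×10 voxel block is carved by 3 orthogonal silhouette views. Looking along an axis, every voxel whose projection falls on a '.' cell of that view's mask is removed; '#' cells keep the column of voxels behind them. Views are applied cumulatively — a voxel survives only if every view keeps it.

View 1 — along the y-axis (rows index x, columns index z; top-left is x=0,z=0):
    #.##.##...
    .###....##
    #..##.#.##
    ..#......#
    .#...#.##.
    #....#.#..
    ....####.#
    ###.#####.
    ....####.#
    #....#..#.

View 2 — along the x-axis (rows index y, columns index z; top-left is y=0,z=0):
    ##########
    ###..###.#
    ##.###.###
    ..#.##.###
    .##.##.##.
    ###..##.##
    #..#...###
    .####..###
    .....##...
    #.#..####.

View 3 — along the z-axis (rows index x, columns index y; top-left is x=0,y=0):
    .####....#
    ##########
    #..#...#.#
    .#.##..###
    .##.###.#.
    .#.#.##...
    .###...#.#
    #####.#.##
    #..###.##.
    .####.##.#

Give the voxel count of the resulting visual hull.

start: 10×10×10 = 1000 voxels
[1] y-view keeps 46 columns → grid now 460
[2] x-view keeps 64 columns → grid now 304
[3] z-view keeps 61 columns → grid now 192

voxel count = 192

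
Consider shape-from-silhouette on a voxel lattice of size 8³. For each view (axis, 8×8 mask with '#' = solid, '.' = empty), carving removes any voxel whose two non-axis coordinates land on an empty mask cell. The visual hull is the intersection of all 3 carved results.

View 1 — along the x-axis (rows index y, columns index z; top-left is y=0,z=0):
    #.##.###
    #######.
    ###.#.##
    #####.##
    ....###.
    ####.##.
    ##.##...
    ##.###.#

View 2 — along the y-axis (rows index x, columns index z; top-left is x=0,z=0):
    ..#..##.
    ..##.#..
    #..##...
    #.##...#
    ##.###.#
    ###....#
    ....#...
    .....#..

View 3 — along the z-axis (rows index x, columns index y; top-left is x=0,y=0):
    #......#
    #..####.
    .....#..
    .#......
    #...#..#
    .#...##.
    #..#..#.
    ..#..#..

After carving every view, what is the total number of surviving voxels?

before carving: 512 voxels (8×8×8)
[1] x-view keeps 45 columns → grid now 360
[2] y-view keeps 25 columns → grid now 140
[3] z-view keeps 20 columns → grid now 42

42 voxels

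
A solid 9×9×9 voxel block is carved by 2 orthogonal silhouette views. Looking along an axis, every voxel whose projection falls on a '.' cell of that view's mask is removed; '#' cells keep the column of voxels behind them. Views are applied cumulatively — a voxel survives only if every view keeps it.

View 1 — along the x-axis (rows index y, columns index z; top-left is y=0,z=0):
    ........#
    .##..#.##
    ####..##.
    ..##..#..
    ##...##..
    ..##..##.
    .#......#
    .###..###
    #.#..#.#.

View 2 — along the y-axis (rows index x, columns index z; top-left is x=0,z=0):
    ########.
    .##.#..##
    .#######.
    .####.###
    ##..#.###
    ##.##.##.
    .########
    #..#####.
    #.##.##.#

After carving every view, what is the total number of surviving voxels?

full grid |V| = 729
carve view 1 (along x, YZ-mask fill 35/81): 315 voxels remain
carve view 2 (along y, XZ-mask fill 59/81): 229 voxels remain

|visual hull| = 229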